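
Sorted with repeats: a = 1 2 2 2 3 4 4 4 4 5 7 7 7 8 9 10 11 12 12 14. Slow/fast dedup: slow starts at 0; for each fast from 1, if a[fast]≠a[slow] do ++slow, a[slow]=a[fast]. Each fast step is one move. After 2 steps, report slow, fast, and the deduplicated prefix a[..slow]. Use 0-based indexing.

(s=0,f=1) a[fast]=2≠a[slow]=1 write a[1]=2 → slow++,fast++
(s=1,f=2) a[fast]=2=a[slow] dup → fast++

slow=1, fast=3, prefix=[1, 2]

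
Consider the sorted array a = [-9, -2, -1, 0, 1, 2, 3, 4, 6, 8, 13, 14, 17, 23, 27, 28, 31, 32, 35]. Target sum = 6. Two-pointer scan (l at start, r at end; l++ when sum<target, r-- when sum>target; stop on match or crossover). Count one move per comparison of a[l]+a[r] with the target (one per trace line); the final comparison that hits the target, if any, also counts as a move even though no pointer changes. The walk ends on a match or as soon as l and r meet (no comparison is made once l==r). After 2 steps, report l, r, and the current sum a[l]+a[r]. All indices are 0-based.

l=0, r=16, sum=22

l=0 r=18: -9+35=26 >6, r--
l=0 r=17: -9+32=23 >6, r--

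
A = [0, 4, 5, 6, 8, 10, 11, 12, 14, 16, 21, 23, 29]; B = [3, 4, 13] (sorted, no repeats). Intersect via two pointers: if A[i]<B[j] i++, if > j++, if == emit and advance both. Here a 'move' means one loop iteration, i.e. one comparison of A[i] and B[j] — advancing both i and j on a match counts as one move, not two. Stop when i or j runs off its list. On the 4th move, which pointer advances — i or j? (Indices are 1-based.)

i

[i=1,j=1] 0<3 → i++
[i=2,j=1] 4>3 → j++
[i=2,j=2] 4==4 emit → i++,j++
[i=3,j=3] 5<13 → i++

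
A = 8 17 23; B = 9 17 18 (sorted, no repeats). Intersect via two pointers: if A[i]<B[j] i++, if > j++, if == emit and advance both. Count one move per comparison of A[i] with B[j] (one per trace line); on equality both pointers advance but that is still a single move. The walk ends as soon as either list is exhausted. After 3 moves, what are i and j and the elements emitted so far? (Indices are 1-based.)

[i=1,j=1] 8<9 → i++
[i=2,j=1] 17>9 → j++
[i=2,j=2] 17==17 emit → i++,j++

i=3, j=3, emitted=[17]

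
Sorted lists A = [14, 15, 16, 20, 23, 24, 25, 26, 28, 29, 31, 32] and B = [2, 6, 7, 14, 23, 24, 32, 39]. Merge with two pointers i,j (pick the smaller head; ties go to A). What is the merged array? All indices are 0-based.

[i=0,j=0] A[i]=14>B[j]=2 take 2 → j++
[i=0,j=1] A[i]=14>B[j]=6 take 6 → j++
[i=0,j=2] A[i]=14>B[j]=7 take 7 → j++
[i=0,j=3] A[i]=14<=B[j]=14 take 14 → i++
[i=1,j=3] A[i]=15>B[j]=14 take 14 → j++
[i=1,j=4] A[i]=15<=B[j]=23 take 15 → i++
[i=2,j=4] A[i]=16<=B[j]=23 take 16 → i++
[i=3,j=4] A[i]=20<=B[j]=23 take 20 → i++
[i=4,j=4] A[i]=23<=B[j]=23 take 23 → i++
[i=5,j=4] A[i]=24>B[j]=23 take 23 → j++
[i=5,j=5] A[i]=24<=B[j]=24 take 24 → i++
[i=6,j=5] A[i]=25>B[j]=24 take 24 → j++
[i=6,j=6] A[i]=25<=B[j]=32 take 25 → i++
[i=7,j=6] A[i]=26<=B[j]=32 take 26 → i++
[i=8,j=6] A[i]=28<=B[j]=32 take 28 → i++
[i=9,j=6] A[i]=29<=B[j]=32 take 29 → i++
[i=10,j=6] A[i]=31<=B[j]=32 take 31 → i++
[i=11,j=6] A[i]=32<=B[j]=32 take 32 → i++
[i=12,j=6] A done, take B[j]=32 → j++
[i=12,j=7] A done, take B[j]=39 → j++

[2, 6, 7, 14, 14, 15, 16, 20, 23, 23, 24, 24, 25, 26, 28, 29, 31, 32, 32, 39]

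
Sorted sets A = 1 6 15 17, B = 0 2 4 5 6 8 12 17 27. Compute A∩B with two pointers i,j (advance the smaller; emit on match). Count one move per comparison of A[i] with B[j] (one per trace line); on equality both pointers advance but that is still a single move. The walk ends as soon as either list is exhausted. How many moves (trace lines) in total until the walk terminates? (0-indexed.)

[i=0,j=0] 1>0 → j++
[i=0,j=1] 1<2 → i++
[i=1,j=1] 6>2 → j++
[i=1,j=2] 6>4 → j++
[i=1,j=3] 6>5 → j++
[i=1,j=4] 6==6 emit → i++,j++
[i=2,j=5] 15>8 → j++
[i=2,j=6] 15>12 → j++
[i=2,j=7] 15<17 → i++
[i=3,j=7] 17==17 emit → i++,j++

10 moves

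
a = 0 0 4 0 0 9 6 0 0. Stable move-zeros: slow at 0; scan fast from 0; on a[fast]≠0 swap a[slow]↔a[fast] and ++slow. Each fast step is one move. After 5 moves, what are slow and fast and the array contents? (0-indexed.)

slow=0 fast=0: a[fast]=0, fast++
slow=0 fast=1: a[fast]=0, fast++
slow=0 fast=2: a[fast]=4≠0 swap→a[0]=4, slow++,fast++
slow=1 fast=3: a[fast]=0, fast++
slow=1 fast=4: a[fast]=0, fast++

slow=1, fast=5, a=[4, 0, 0, 0, 0, 9, 6, 0, 0]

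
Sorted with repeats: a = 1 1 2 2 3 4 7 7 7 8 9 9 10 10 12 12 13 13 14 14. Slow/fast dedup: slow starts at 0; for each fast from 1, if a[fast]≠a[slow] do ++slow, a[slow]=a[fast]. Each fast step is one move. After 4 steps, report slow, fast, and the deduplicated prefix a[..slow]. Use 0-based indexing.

slow=0 fast=1: a[fast]=1=a[slow] dup, fast++
slow=0 fast=2: a[fast]=2≠a[slow]=1 write a[1]=2, slow++,fast++
slow=1 fast=3: a[fast]=2=a[slow] dup, fast++
slow=1 fast=4: a[fast]=3≠a[slow]=2 write a[2]=3, slow++,fast++

slow=2, fast=5, prefix=[1, 2, 3]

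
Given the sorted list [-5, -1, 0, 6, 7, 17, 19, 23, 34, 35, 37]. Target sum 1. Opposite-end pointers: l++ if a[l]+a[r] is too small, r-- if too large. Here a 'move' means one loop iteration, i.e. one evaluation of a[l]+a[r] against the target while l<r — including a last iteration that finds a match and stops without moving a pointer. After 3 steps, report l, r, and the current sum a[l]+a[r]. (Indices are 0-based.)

l=0 r=10: -5+37=32 >1, r--
l=0 r=9: -5+35=30 >1, r--
l=0 r=8: -5+34=29 >1, r--

l=0, r=7, sum=18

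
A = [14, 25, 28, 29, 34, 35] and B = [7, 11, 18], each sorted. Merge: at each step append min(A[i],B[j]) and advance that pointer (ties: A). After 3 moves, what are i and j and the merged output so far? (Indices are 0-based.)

i=1, j=2, merged so far=[7, 11, 14]

i=0 j=0: A[i]=14>B[j]=7 take 7, j++
i=0 j=1: A[i]=14>B[j]=11 take 11, j++
i=0 j=2: A[i]=14<=B[j]=18 take 14, i++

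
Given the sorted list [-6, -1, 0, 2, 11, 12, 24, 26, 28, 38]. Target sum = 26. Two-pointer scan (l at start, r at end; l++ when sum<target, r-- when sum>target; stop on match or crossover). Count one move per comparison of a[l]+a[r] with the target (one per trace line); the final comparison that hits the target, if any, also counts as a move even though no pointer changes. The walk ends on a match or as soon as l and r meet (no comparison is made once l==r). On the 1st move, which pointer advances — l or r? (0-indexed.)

[0,9] -6+38=32 >26 → r--

r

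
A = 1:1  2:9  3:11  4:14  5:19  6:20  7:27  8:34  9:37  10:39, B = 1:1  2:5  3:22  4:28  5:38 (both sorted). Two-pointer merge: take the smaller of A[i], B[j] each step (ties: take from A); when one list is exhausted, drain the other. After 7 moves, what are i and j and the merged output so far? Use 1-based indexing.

i=6, j=3, merged so far=[1, 1, 5, 9, 11, 14, 19]

[i=1,j=1] A[i]=1<=B[j]=1 take 1 → i++
[i=2,j=1] A[i]=9>B[j]=1 take 1 → j++
[i=2,j=2] A[i]=9>B[j]=5 take 5 → j++
[i=2,j=3] A[i]=9<=B[j]=22 take 9 → i++
[i=3,j=3] A[i]=11<=B[j]=22 take 11 → i++
[i=4,j=3] A[i]=14<=B[j]=22 take 14 → i++
[i=5,j=3] A[i]=19<=B[j]=22 take 19 → i++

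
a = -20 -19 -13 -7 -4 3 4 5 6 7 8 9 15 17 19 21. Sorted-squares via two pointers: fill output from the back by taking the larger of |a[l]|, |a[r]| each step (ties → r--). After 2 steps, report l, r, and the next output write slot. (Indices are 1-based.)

[1,16] |-20|<=|21| out[16]=441 → r--
[1,15] |-20|>|19| out[15]=400 → l++

l=2, r=15, next write slot=14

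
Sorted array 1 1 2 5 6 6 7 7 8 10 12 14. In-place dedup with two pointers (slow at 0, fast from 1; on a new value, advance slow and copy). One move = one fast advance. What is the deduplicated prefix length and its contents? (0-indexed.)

(s=0,f=1) a[fast]=1=a[slow] dup → fast++
(s=0,f=2) a[fast]=2≠a[slow]=1 write a[1]=2 → slow++,fast++
(s=1,f=3) a[fast]=5≠a[slow]=2 write a[2]=5 → slow++,fast++
(s=2,f=4) a[fast]=6≠a[slow]=5 write a[3]=6 → slow++,fast++
(s=3,f=5) a[fast]=6=a[slow] dup → fast++
(s=3,f=6) a[fast]=7≠a[slow]=6 write a[4]=7 → slow++,fast++
(s=4,f=7) a[fast]=7=a[slow] dup → fast++
(s=4,f=8) a[fast]=8≠a[slow]=7 write a[5]=8 → slow++,fast++
(s=5,f=9) a[fast]=10≠a[slow]=8 write a[6]=10 → slow++,fast++
(s=6,f=10) a[fast]=12≠a[slow]=10 write a[7]=12 → slow++,fast++
(s=7,f=11) a[fast]=14≠a[slow]=12 write a[8]=14 → slow++,fast++

length 9; prefix = [1, 2, 5, 6, 7, 8, 10, 12, 14]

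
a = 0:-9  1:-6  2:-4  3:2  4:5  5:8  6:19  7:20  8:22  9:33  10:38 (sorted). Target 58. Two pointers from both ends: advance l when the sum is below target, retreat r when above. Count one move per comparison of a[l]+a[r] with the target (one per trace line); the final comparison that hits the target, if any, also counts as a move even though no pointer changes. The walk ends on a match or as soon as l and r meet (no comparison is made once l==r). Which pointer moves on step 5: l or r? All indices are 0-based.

l

l=0 r=10: -9+38=29 <58, l++
l=1 r=10: -6+38=32 <58, l++
l=2 r=10: -4+38=34 <58, l++
l=3 r=10: 2+38=40 <58, l++
l=4 r=10: 5+38=43 <58, l++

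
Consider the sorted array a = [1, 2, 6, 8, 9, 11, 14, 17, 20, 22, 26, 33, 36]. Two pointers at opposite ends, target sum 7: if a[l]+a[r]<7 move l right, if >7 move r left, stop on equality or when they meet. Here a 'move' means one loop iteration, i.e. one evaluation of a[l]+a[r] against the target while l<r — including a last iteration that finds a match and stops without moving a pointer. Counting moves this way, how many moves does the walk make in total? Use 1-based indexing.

l=1 r=13: 1+36=37 >7, r--
l=1 r=12: 1+33=34 >7, r--
l=1 r=11: 1+26=27 >7, r--
l=1 r=10: 1+22=23 >7, r--
l=1 r=9: 1+20=21 >7, r--
l=1 r=8: 1+17=18 >7, r--
l=1 r=7: 1+14=15 >7, r--
l=1 r=6: 1+11=12 >7, r--
l=1 r=5: 1+9=10 >7, r--
l=1 r=4: 1+8=9 >7, r--
l=1 r=3: 1+6=7, found

11 moves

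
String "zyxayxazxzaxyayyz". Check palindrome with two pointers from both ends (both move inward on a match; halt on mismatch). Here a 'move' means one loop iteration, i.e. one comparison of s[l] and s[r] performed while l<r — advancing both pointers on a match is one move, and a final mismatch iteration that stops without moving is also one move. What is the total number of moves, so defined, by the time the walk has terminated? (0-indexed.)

l=0 r=16: 'z'=='z', l++,r--
l=1 r=15: 'y'=='y', l++,r--
l=2 r=14: 'x'!='y', stop

3 moves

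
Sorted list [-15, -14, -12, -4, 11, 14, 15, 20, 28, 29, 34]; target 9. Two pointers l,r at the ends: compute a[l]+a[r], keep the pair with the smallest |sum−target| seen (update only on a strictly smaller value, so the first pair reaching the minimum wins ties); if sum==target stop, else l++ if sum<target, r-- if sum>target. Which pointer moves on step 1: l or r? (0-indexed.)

l=0 r=10: -15+34=19 d=10 *, r--

r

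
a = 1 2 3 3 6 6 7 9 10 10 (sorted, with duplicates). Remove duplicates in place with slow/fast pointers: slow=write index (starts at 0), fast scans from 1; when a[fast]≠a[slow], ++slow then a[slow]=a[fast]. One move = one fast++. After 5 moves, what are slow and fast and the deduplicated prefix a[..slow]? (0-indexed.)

slow=3, fast=6, prefix=[1, 2, 3, 6]

(s=0,f=1) a[fast]=2≠a[slow]=1 write a[1]=2 → slow++,fast++
(s=1,f=2) a[fast]=3≠a[slow]=2 write a[2]=3 → slow++,fast++
(s=2,f=3) a[fast]=3=a[slow] dup → fast++
(s=2,f=4) a[fast]=6≠a[slow]=3 write a[3]=6 → slow++,fast++
(s=3,f=5) a[fast]=6=a[slow] dup → fast++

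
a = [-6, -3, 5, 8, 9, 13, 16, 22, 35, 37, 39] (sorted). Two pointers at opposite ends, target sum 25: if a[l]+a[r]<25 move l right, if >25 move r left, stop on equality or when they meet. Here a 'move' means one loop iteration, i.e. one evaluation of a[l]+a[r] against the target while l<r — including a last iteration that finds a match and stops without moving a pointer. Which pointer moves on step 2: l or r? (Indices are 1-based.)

[1,11] -6+39=33 >25 → r--
[1,10] -6+37=31 >25 → r--

r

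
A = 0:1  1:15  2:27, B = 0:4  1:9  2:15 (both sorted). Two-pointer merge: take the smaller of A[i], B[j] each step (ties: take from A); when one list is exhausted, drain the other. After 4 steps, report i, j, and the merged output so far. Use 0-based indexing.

i=2, j=2, merged so far=[1, 4, 9, 15]

i=0 j=0: A[i]=1<=B[j]=4 take 1, i++
i=1 j=0: A[i]=15>B[j]=4 take 4, j++
i=1 j=1: A[i]=15>B[j]=9 take 9, j++
i=1 j=2: A[i]=15<=B[j]=15 take 15, i++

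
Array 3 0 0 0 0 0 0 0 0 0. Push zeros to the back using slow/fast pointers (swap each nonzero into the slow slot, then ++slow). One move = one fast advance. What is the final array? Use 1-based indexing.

(s=1,f=1) a[fast]=3≠0 swap→a[1]=3 → slow++,fast++
(s=2,f=2) a[fast]=0 → fast++
(s=2,f=3) a[fast]=0 → fast++
(s=2,f=4) a[fast]=0 → fast++
(s=2,f=5) a[fast]=0 → fast++
(s=2,f=6) a[fast]=0 → fast++
(s=2,f=7) a[fast]=0 → fast++
(s=2,f=8) a[fast]=0 → fast++
(s=2,f=9) a[fast]=0 → fast++
(s=2,f=10) a[fast]=0 → fast++

[3, 0, 0, 0, 0, 0, 0, 0, 0, 0]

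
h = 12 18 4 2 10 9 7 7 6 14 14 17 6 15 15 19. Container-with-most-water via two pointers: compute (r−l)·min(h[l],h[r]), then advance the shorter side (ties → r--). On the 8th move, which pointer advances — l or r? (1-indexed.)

l=1 r=16: min(12,19)*15=180 best=180 *, l++
l=2 r=16: min(18,19)*14=252 best=252 *, l++
l=3 r=16: min(4,19)*13=52 best=252, l++
l=4 r=16: min(2,19)*12=24 best=252, l++
l=5 r=16: min(10,19)*11=110 best=252, l++
l=6 r=16: min(9,19)*10=90 best=252, l++
l=7 r=16: min(7,19)*9=63 best=252, l++
l=8 r=16: min(7,19)*8=56 best=252, l++

l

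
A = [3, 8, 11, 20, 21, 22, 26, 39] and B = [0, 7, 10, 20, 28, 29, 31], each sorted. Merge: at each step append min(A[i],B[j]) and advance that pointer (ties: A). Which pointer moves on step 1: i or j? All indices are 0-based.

i=0 j=0: A[i]=3>B[j]=0 take 0, j++

j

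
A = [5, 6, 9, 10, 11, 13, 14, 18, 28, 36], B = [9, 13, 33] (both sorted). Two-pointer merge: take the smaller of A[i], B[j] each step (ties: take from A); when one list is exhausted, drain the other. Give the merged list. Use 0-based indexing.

[i=0,j=0] A[i]=5<=B[j]=9 take 5 → i++
[i=1,j=0] A[i]=6<=B[j]=9 take 6 → i++
[i=2,j=0] A[i]=9<=B[j]=9 take 9 → i++
[i=3,j=0] A[i]=10>B[j]=9 take 9 → j++
[i=3,j=1] A[i]=10<=B[j]=13 take 10 → i++
[i=4,j=1] A[i]=11<=B[j]=13 take 11 → i++
[i=5,j=1] A[i]=13<=B[j]=13 take 13 → i++
[i=6,j=1] A[i]=14>B[j]=13 take 13 → j++
[i=6,j=2] A[i]=14<=B[j]=33 take 14 → i++
[i=7,j=2] A[i]=18<=B[j]=33 take 18 → i++
[i=8,j=2] A[i]=28<=B[j]=33 take 28 → i++
[i=9,j=2] A[i]=36>B[j]=33 take 33 → j++
[i=9,j=3] B done, take A[i]=36 → i++

[5, 6, 9, 9, 10, 11, 13, 13, 14, 18, 28, 33, 36]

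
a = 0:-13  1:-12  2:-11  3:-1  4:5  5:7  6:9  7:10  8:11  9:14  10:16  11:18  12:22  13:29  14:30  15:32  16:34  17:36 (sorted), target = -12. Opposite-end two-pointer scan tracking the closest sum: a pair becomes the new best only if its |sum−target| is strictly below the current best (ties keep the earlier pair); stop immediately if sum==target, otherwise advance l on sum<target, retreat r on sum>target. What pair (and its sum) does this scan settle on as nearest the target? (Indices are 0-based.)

pair (-11, -1) with sum -12 (|Δ|=0)

l=0 r=17: -13+36=23 d=35 *, r--
l=0 r=16: -13+34=21 d=33 *, r--
l=0 r=15: -13+32=19 d=31 *, r--
l=0 r=14: -13+30=17 d=29 *, r--
l=0 r=13: -13+29=16 d=28 *, r--
l=0 r=12: -13+22=9 d=21 *, r--
l=0 r=11: -13+18=5 d=17 *, r--
l=0 r=10: -13+16=3 d=15 *, r--
l=0 r=9: -13+14=1 d=13 *, r--
l=0 r=8: -13+11=-2 d=10 *, r--
l=0 r=7: -13+10=-3 d=9 *, r--
l=0 r=6: -13+9=-4 d=8 *, r--
l=0 r=5: -13+7=-6 d=6 *, r--
l=0 r=4: -13+5=-8 d=4 *, r--
l=0 r=3: -13+-1=-14 d=2 *, l++
l=1 r=3: -12+-1=-13 d=1 *, l++
l=2 r=3: -11+-1=-12 d=0 *, stop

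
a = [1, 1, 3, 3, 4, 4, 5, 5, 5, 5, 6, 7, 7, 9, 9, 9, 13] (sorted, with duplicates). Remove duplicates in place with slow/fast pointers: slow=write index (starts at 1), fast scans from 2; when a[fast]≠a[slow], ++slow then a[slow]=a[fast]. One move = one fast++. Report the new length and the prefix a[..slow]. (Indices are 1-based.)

(s=1,f=2) a[fast]=1=a[slow] dup → fast++
(s=1,f=3) a[fast]=3≠a[slow]=1 write a[2]=3 → slow++,fast++
(s=2,f=4) a[fast]=3=a[slow] dup → fast++
(s=2,f=5) a[fast]=4≠a[slow]=3 write a[3]=4 → slow++,fast++
(s=3,f=6) a[fast]=4=a[slow] dup → fast++
(s=3,f=7) a[fast]=5≠a[slow]=4 write a[4]=5 → slow++,fast++
(s=4,f=8) a[fast]=5=a[slow] dup → fast++
(s=4,f=9) a[fast]=5=a[slow] dup → fast++
(s=4,f=10) a[fast]=5=a[slow] dup → fast++
(s=4,f=11) a[fast]=6≠a[slow]=5 write a[5]=6 → slow++,fast++
(s=5,f=12) a[fast]=7≠a[slow]=6 write a[6]=7 → slow++,fast++
(s=6,f=13) a[fast]=7=a[slow] dup → fast++
(s=6,f=14) a[fast]=9≠a[slow]=7 write a[7]=9 → slow++,fast++
(s=7,f=15) a[fast]=9=a[slow] dup → fast++
(s=7,f=16) a[fast]=9=a[slow] dup → fast++
(s=7,f=17) a[fast]=13≠a[slow]=9 write a[8]=13 → slow++,fast++

length 8; prefix = [1, 3, 4, 5, 6, 7, 9, 13]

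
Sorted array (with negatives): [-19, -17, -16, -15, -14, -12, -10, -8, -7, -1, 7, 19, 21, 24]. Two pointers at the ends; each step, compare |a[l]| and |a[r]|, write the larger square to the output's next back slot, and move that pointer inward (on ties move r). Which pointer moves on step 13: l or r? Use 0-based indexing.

l=0 r=13: |-19|<=|24| out[13]=576, r--
l=0 r=12: |-19|<=|21| out[12]=441, r--
l=0 r=11: |-19|<=|19| out[11]=361, r--
l=0 r=10: |-19|>|7| out[10]=361, l++
l=1 r=10: |-17|>|7| out[9]=289, l++
l=2 r=10: |-16|>|7| out[8]=256, l++
l=3 r=10: |-15|>|7| out[7]=225, l++
l=4 r=10: |-14|>|7| out[6]=196, l++
l=5 r=10: |-12|>|7| out[5]=144, l++
l=6 r=10: |-10|>|7| out[4]=100, l++
l=7 r=10: |-8|>|7| out[3]=64, l++
l=8 r=10: |-7|<=|7| out[2]=49, r--
l=8 r=9: |-7|>|-1| out[1]=49, l++

l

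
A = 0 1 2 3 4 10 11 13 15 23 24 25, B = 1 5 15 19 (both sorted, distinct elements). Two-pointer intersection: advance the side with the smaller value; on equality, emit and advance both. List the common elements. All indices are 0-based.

i=0 j=0: 0<1, i++
i=1 j=0: 1==1 emit, i++,j++
i=2 j=1: 2<5, i++
i=3 j=1: 3<5, i++
i=4 j=1: 4<5, i++
i=5 j=1: 10>5, j++
i=5 j=2: 10<15, i++
i=6 j=2: 11<15, i++
i=7 j=2: 13<15, i++
i=8 j=2: 15==15 emit, i++,j++
i=9 j=3: 23>19, j++

intersection = [1, 15]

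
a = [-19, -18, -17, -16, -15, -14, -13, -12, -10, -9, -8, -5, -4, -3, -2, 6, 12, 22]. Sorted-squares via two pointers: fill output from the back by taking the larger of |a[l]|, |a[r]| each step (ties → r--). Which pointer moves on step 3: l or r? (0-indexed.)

l

[0,17] |-19|<=|22| out[17]=484 → r--
[0,16] |-19|>|12| out[16]=361 → l++
[1,16] |-18|>|12| out[15]=324 → l++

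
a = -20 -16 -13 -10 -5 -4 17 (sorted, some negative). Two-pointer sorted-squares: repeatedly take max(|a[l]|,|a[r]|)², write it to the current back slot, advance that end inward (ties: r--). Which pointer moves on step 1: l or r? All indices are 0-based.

l

l=0 r=6: |-20|>|17| out[6]=400, l++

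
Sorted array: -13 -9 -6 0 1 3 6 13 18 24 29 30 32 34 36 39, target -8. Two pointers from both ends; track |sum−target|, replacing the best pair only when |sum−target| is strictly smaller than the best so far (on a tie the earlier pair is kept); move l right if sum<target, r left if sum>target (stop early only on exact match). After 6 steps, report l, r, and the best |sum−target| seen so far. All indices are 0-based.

l=0, r=9, best |Δ|=24

[0,15] -13+39=26 d=34 * → r--
[0,14] -13+36=23 d=31 * → r--
[0,13] -13+34=21 d=29 * → r--
[0,12] -13+32=19 d=27 * → r--
[0,11] -13+30=17 d=25 * → r--
[0,10] -13+29=16 d=24 * → r--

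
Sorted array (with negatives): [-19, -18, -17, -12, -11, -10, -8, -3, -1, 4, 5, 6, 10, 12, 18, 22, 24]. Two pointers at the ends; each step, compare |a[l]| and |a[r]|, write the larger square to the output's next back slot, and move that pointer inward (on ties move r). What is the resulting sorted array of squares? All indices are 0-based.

[0,16] |-19|<=|24| out[16]=576 → r--
[0,15] |-19|<=|22| out[15]=484 → r--
[0,14] |-19|>|18| out[14]=361 → l++
[1,14] |-18|<=|18| out[13]=324 → r--
[1,13] |-18|>|12| out[12]=324 → l++
[2,13] |-17|>|12| out[11]=289 → l++
[3,13] |-12|<=|12| out[10]=144 → r--
[3,12] |-12|>|10| out[9]=144 → l++
[4,12] |-11|>|10| out[8]=121 → l++
[5,12] |-10|<=|10| out[7]=100 → r--
[5,11] |-10|>|6| out[6]=100 → l++
[6,11] |-8|>|6| out[5]=64 → l++
[7,11] |-3|<=|6| out[4]=36 → r--
[7,10] |-3|<=|5| out[3]=25 → r--
[7,9] |-3|<=|4| out[2]=16 → r--
[7,8] |-3|>|-1| out[1]=9 → l++
[8,8] |-1|<=|-1| out[0]=1 → r--

[1, 9, 16, 25, 36, 64, 100, 100, 121, 144, 144, 289, 324, 324, 361, 484, 576]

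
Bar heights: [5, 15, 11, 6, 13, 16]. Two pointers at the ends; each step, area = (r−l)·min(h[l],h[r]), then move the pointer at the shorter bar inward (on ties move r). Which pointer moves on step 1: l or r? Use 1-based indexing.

l=1 r=6: min(5,16)*5=25 best=25 *, l++

l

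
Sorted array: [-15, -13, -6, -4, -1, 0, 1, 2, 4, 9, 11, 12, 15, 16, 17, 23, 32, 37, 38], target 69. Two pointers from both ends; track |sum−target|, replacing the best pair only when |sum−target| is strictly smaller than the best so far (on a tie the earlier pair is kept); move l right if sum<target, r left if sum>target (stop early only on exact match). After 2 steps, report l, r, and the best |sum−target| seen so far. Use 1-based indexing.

[1,19] -15+38=23 d=46 * → l++
[2,19] -13+38=25 d=44 * → l++

l=3, r=19, best |Δ|=44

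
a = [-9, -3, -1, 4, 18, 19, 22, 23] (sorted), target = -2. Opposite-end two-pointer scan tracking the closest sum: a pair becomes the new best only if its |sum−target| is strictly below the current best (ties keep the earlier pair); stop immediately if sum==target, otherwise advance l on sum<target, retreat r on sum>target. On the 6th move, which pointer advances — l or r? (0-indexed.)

r

[0,7] -9+23=14 d=16 * → r--
[0,6] -9+22=13 d=15 * → r--
[0,5] -9+19=10 d=12 * → r--
[0,4] -9+18=9 d=11 * → r--
[0,3] -9+4=-5 d=3 * → l++
[1,3] -3+4=1 d=3 → r--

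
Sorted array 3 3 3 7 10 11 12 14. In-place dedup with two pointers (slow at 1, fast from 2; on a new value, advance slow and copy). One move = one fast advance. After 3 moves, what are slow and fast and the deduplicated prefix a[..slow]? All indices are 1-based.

slow=2, fast=5, prefix=[3, 7]

slow=1 fast=2: a[fast]=3=a[slow] dup, fast++
slow=1 fast=3: a[fast]=3=a[slow] dup, fast++
slow=1 fast=4: a[fast]=7≠a[slow]=3 write a[2]=7, slow++,fast++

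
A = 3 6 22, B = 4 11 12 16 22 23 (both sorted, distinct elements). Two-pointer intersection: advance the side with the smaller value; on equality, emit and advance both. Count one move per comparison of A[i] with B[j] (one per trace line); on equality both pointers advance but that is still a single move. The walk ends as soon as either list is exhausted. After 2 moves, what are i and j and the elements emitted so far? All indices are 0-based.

i=1, j=1, emitted=[]

i=0 j=0: 3<4, i++
i=1 j=0: 6>4, j++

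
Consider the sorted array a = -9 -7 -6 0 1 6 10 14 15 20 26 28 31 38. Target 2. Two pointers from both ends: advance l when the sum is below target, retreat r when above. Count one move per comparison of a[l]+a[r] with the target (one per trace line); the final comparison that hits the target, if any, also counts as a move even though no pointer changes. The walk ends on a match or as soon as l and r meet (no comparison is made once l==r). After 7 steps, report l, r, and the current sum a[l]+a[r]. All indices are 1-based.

[1,14] -9+38=29 >2 → r--
[1,13] -9+31=22 >2 → r--
[1,12] -9+28=19 >2 → r--
[1,11] -9+26=17 >2 → r--
[1,10] -9+20=11 >2 → r--
[1,9] -9+15=6 >2 → r--
[1,8] -9+14=5 >2 → r--

l=1, r=7, sum=1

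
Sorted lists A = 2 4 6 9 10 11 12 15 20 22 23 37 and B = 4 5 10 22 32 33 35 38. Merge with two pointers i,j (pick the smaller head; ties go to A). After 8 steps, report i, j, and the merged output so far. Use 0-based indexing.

i=5, j=3, merged so far=[2, 4, 4, 5, 6, 9, 10, 10]

[i=0,j=0] A[i]=2<=B[j]=4 take 2 → i++
[i=1,j=0] A[i]=4<=B[j]=4 take 4 → i++
[i=2,j=0] A[i]=6>B[j]=4 take 4 → j++
[i=2,j=1] A[i]=6>B[j]=5 take 5 → j++
[i=2,j=2] A[i]=6<=B[j]=10 take 6 → i++
[i=3,j=2] A[i]=9<=B[j]=10 take 9 → i++
[i=4,j=2] A[i]=10<=B[j]=10 take 10 → i++
[i=5,j=2] A[i]=11>B[j]=10 take 10 → j++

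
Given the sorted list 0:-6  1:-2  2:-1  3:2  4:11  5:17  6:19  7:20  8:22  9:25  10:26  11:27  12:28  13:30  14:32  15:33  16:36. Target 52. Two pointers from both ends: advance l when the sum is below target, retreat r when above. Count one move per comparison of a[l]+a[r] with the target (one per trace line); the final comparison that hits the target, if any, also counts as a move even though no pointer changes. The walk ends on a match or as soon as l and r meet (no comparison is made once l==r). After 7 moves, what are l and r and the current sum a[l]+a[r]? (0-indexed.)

l=0 r=16: -6+36=30 <52, l++
l=1 r=16: -2+36=34 <52, l++
l=2 r=16: -1+36=35 <52, l++
l=3 r=16: 2+36=38 <52, l++
l=4 r=16: 11+36=47 <52, l++
l=5 r=16: 17+36=53 >52, r--
l=5 r=15: 17+33=50 <52, l++

l=6, r=15, sum=52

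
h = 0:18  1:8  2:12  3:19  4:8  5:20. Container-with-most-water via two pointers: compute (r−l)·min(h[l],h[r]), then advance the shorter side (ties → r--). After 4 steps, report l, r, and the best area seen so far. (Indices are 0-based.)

[0,5] min(18,20)*5=90 best=90 * → l++
[1,5] min(8,20)*4=32 best=90 → l++
[2,5] min(12,20)*3=36 best=90 → l++
[3,5] min(19,20)*2=38 best=90 → l++

l=4, r=5, best area=90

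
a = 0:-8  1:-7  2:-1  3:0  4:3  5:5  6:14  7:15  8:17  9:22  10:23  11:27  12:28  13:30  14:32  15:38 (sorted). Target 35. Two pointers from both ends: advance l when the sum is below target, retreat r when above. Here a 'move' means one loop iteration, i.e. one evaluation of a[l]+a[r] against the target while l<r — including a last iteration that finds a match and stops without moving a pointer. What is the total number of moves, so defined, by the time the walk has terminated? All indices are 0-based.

[0,15] -8+38=30 <35 → l++
[1,15] -7+38=31 <35 → l++
[2,15] -1+38=37 >35 → r--
[2,14] -1+32=31 <35 → l++
[3,14] 0+32=32 <35 → l++
[4,14] 3+32=35 → found

6 moves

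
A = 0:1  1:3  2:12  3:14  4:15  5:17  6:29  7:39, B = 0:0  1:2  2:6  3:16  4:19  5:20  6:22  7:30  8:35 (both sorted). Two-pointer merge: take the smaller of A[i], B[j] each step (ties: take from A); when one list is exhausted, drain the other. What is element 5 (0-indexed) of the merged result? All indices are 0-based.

merged[5] = 12

[i=0,j=0] A[i]=1>B[j]=0 take 0 → j++
[i=0,j=1] A[i]=1<=B[j]=2 take 1 → i++
[i=1,j=1] A[i]=3>B[j]=2 take 2 → j++
[i=1,j=2] A[i]=3<=B[j]=6 take 3 → i++
[i=2,j=2] A[i]=12>B[j]=6 take 6 → j++
[i=2,j=3] A[i]=12<=B[j]=16 take 12 → i++
[i=3,j=3] A[i]=14<=B[j]=16 take 14 → i++
[i=4,j=3] A[i]=15<=B[j]=16 take 15 → i++
[i=5,j=3] A[i]=17>B[j]=16 take 16 → j++
[i=5,j=4] A[i]=17<=B[j]=19 take 17 → i++
[i=6,j=4] A[i]=29>B[j]=19 take 19 → j++
[i=6,j=5] A[i]=29>B[j]=20 take 20 → j++
[i=6,j=6] A[i]=29>B[j]=22 take 22 → j++
[i=6,j=7] A[i]=29<=B[j]=30 take 29 → i++
[i=7,j=7] A[i]=39>B[j]=30 take 30 → j++
[i=7,j=8] A[i]=39>B[j]=35 take 35 → j++
[i=7,j=9] B done, take A[i]=39 → i++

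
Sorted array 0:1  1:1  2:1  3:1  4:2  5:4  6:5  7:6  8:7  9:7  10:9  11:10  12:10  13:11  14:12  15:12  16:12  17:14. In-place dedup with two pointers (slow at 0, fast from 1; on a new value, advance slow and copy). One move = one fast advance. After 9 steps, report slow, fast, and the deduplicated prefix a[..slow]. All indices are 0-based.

slow=5, fast=10, prefix=[1, 2, 4, 5, 6, 7]

(s=0,f=1) a[fast]=1=a[slow] dup → fast++
(s=0,f=2) a[fast]=1=a[slow] dup → fast++
(s=0,f=3) a[fast]=1=a[slow] dup → fast++
(s=0,f=4) a[fast]=2≠a[slow]=1 write a[1]=2 → slow++,fast++
(s=1,f=5) a[fast]=4≠a[slow]=2 write a[2]=4 → slow++,fast++
(s=2,f=6) a[fast]=5≠a[slow]=4 write a[3]=5 → slow++,fast++
(s=3,f=7) a[fast]=6≠a[slow]=5 write a[4]=6 → slow++,fast++
(s=4,f=8) a[fast]=7≠a[slow]=6 write a[5]=7 → slow++,fast++
(s=5,f=9) a[fast]=7=a[slow] dup → fast++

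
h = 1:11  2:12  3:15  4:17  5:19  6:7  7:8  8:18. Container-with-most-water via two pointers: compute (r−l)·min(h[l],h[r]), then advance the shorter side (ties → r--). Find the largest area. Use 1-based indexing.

max area = 77

l=1 r=8: min(11,18)*7=77 best=77 *, l++
l=2 r=8: min(12,18)*6=72 best=77, l++
l=3 r=8: min(15,18)*5=75 best=77, l++
l=4 r=8: min(17,18)*4=68 best=77, l++
l=5 r=8: min(19,18)*3=54 best=77, r--
l=5 r=7: min(19,8)*2=16 best=77, r--
l=5 r=6: min(19,7)*1=7 best=77, r--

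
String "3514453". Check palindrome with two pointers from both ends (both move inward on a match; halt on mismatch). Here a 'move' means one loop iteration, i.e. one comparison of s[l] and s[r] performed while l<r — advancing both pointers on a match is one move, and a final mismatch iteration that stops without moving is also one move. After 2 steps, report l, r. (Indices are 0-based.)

l=2, r=4

[0,6] '3'=='3' → l++,r--
[1,5] '5'=='5' → l++,r--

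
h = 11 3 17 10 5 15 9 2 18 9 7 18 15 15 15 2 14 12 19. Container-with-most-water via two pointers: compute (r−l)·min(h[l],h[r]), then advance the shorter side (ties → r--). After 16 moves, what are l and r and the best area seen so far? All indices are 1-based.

l=17, r=19, best area=272

[1,19] min(11,19)*18=198 best=198 * → l++
[2,19] min(3,19)*17=51 best=198 → l++
[3,19] min(17,19)*16=272 best=272 * → l++
[4,19] min(10,19)*15=150 best=272 → l++
[5,19] min(5,19)*14=70 best=272 → l++
[6,19] min(15,19)*13=195 best=272 → l++
[7,19] min(9,19)*12=108 best=272 → l++
[8,19] min(2,19)*11=22 best=272 → l++
[9,19] min(18,19)*10=180 best=272 → l++
[10,19] min(9,19)*9=81 best=272 → l++
[11,19] min(7,19)*8=56 best=272 → l++
[12,19] min(18,19)*7=126 best=272 → l++
[13,19] min(15,19)*6=90 best=272 → l++
[14,19] min(15,19)*5=75 best=272 → l++
[15,19] min(15,19)*4=60 best=272 → l++
[16,19] min(2,19)*3=6 best=272 → l++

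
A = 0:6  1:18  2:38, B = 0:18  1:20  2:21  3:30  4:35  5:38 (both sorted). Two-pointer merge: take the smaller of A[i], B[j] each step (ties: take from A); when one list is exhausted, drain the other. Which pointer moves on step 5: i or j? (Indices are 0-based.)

j

[i=0,j=0] A[i]=6<=B[j]=18 take 6 → i++
[i=1,j=0] A[i]=18<=B[j]=18 take 18 → i++
[i=2,j=0] A[i]=38>B[j]=18 take 18 → j++
[i=2,j=1] A[i]=38>B[j]=20 take 20 → j++
[i=2,j=2] A[i]=38>B[j]=21 take 21 → j++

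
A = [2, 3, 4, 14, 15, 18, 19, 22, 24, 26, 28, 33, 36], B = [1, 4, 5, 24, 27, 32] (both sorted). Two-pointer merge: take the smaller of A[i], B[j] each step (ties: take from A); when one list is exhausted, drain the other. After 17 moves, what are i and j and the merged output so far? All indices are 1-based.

i=1 j=1: A[i]=2>B[j]=1 take 1, j++
i=1 j=2: A[i]=2<=B[j]=4 take 2, i++
i=2 j=2: A[i]=3<=B[j]=4 take 3, i++
i=3 j=2: A[i]=4<=B[j]=4 take 4, i++
i=4 j=2: A[i]=14>B[j]=4 take 4, j++
i=4 j=3: A[i]=14>B[j]=5 take 5, j++
i=4 j=4: A[i]=14<=B[j]=24 take 14, i++
i=5 j=4: A[i]=15<=B[j]=24 take 15, i++
i=6 j=4: A[i]=18<=B[j]=24 take 18, i++
i=7 j=4: A[i]=19<=B[j]=24 take 19, i++
i=8 j=4: A[i]=22<=B[j]=24 take 22, i++
i=9 j=4: A[i]=24<=B[j]=24 take 24, i++
i=10 j=4: A[i]=26>B[j]=24 take 24, j++
i=10 j=5: A[i]=26<=B[j]=27 take 26, i++
i=11 j=5: A[i]=28>B[j]=27 take 27, j++
i=11 j=6: A[i]=28<=B[j]=32 take 28, i++
i=12 j=6: A[i]=33>B[j]=32 take 32, j++

i=12, j=7, merged so far=[1, 2, 3, 4, 4, 5, 14, 15, 18, 19, 22, 24, 24, 26, 27, 28, 32]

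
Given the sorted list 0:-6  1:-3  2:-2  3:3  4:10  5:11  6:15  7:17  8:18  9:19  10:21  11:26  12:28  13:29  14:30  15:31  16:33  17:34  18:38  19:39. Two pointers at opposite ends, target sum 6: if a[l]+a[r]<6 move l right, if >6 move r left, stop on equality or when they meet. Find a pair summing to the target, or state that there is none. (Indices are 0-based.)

no pair

l=0 r=19: -6+39=33 >6, r--
l=0 r=18: -6+38=32 >6, r--
l=0 r=17: -6+34=28 >6, r--
l=0 r=16: -6+33=27 >6, r--
l=0 r=15: -6+31=25 >6, r--
l=0 r=14: -6+30=24 >6, r--
l=0 r=13: -6+29=23 >6, r--
l=0 r=12: -6+28=22 >6, r--
l=0 r=11: -6+26=20 >6, r--
l=0 r=10: -6+21=15 >6, r--
l=0 r=9: -6+19=13 >6, r--
l=0 r=8: -6+18=12 >6, r--
l=0 r=7: -6+17=11 >6, r--
l=0 r=6: -6+15=9 >6, r--
l=0 r=5: -6+11=5 <6, l++
l=1 r=5: -3+11=8 >6, r--
l=1 r=4: -3+10=7 >6, r--
l=1 r=3: -3+3=0 <6, l++
l=2 r=3: -2+3=1 <6, l++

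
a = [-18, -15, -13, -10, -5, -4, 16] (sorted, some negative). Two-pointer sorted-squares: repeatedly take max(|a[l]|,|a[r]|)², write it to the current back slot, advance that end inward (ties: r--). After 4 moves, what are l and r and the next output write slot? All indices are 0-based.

l=0 r=6: |-18|>|16| out[6]=324, l++
l=1 r=6: |-15|<=|16| out[5]=256, r--
l=1 r=5: |-15|>|-4| out[4]=225, l++
l=2 r=5: |-13|>|-4| out[3]=169, l++

l=3, r=5, next write slot=2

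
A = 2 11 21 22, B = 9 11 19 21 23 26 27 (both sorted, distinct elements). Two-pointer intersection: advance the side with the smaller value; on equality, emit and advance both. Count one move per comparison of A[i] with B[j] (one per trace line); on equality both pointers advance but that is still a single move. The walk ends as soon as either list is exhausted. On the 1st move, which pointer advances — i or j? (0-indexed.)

[i=0,j=0] 2<9 → i++

i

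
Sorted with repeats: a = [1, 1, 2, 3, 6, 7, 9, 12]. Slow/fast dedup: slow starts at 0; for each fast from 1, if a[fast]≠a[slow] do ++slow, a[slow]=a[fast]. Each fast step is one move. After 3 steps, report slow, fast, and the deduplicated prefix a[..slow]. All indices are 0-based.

slow=0 fast=1: a[fast]=1=a[slow] dup, fast++
slow=0 fast=2: a[fast]=2≠a[slow]=1 write a[1]=2, slow++,fast++
slow=1 fast=3: a[fast]=3≠a[slow]=2 write a[2]=3, slow++,fast++

slow=2, fast=4, prefix=[1, 2, 3]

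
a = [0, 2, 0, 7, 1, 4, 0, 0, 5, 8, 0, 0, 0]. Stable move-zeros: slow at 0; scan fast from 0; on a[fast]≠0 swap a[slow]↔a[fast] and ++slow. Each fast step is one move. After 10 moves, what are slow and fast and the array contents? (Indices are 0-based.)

slow=0 fast=0: a[fast]=0, fast++
slow=0 fast=1: a[fast]=2≠0 swap→a[0]=2, slow++,fast++
slow=1 fast=2: a[fast]=0, fast++
slow=1 fast=3: a[fast]=7≠0 swap→a[1]=7, slow++,fast++
slow=2 fast=4: a[fast]=1≠0 swap→a[2]=1, slow++,fast++
slow=3 fast=5: a[fast]=4≠0 swap→a[3]=4, slow++,fast++
slow=4 fast=6: a[fast]=0, fast++
slow=4 fast=7: a[fast]=0, fast++
slow=4 fast=8: a[fast]=5≠0 swap→a[4]=5, slow++,fast++
slow=5 fast=9: a[fast]=8≠0 swap→a[5]=8, slow++,fast++

slow=6, fast=10, a=[2, 7, 1, 4, 5, 8, 0, 0, 0, 0, 0, 0, 0]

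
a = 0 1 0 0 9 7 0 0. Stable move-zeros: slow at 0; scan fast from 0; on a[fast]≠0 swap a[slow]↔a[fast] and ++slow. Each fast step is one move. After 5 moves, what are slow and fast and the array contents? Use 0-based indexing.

(s=0,f=0) a[fast]=0 → fast++
(s=0,f=1) a[fast]=1≠0 swap→a[0]=1 → slow++,fast++
(s=1,f=2) a[fast]=0 → fast++
(s=1,f=3) a[fast]=0 → fast++
(s=1,f=4) a[fast]=9≠0 swap→a[1]=9 → slow++,fast++

slow=2, fast=5, a=[1, 9, 0, 0, 0, 7, 0, 0]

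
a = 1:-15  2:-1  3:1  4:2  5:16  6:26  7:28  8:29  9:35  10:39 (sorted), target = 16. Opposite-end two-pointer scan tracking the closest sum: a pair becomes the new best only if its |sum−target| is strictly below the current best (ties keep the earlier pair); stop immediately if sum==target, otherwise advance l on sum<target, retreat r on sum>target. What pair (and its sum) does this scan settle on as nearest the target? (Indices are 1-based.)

pair (-1, 16) with sum 15 (|Δ|=1)

l=1 r=10: -15+39=24 d=8 *, r--
l=1 r=9: -15+35=20 d=4 *, r--
l=1 r=8: -15+29=14 d=2 *, l++
l=2 r=8: -1+29=28 d=12, r--
l=2 r=7: -1+28=27 d=11, r--
l=2 r=6: -1+26=25 d=9, r--
l=2 r=5: -1+16=15 d=1 *, l++
l=3 r=5: 1+16=17 d=1, r--
l=3 r=4: 1+2=3 d=13, l++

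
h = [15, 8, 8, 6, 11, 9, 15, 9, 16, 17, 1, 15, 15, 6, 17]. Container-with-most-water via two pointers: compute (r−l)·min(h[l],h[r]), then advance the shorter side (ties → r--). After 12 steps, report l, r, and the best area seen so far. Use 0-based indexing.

l=9, r=11, best area=210

[0,14] min(15,17)*14=210 best=210 * → l++
[1,14] min(8,17)*13=104 best=210 → l++
[2,14] min(8,17)*12=96 best=210 → l++
[3,14] min(6,17)*11=66 best=210 → l++
[4,14] min(11,17)*10=110 best=210 → l++
[5,14] min(9,17)*9=81 best=210 → l++
[6,14] min(15,17)*8=120 best=210 → l++
[7,14] min(9,17)*7=63 best=210 → l++
[8,14] min(16,17)*6=96 best=210 → l++
[9,14] min(17,17)*5=85 best=210 → r--
[9,13] min(17,6)*4=24 best=210 → r--
[9,12] min(17,15)*3=45 best=210 → r--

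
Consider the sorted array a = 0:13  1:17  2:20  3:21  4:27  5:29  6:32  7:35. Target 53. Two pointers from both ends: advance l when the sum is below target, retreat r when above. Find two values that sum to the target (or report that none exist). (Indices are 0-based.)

(21, 32)

l=0 r=7: 13+35=48 <53, l++
l=1 r=7: 17+35=52 <53, l++
l=2 r=7: 20+35=55 >53, r--
l=2 r=6: 20+32=52 <53, l++
l=3 r=6: 21+32=53, found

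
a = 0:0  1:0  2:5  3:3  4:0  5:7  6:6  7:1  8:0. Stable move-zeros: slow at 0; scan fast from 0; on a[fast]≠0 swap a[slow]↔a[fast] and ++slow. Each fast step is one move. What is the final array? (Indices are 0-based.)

slow=0 fast=0: a[fast]=0, fast++
slow=0 fast=1: a[fast]=0, fast++
slow=0 fast=2: a[fast]=5≠0 swap→a[0]=5, slow++,fast++
slow=1 fast=3: a[fast]=3≠0 swap→a[1]=3, slow++,fast++
slow=2 fast=4: a[fast]=0, fast++
slow=2 fast=5: a[fast]=7≠0 swap→a[2]=7, slow++,fast++
slow=3 fast=6: a[fast]=6≠0 swap→a[3]=6, slow++,fast++
slow=4 fast=7: a[fast]=1≠0 swap→a[4]=1, slow++,fast++
slow=5 fast=8: a[fast]=0, fast++

[5, 3, 7, 6, 1, 0, 0, 0, 0]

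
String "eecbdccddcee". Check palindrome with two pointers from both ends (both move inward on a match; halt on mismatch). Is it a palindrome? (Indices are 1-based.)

[1,12] 'e'=='e' → l++,r--
[2,11] 'e'=='e' → l++,r--
[3,10] 'c'=='c' → l++,r--
[4,9] 'b'!='d' → stop

not a palindrome (mismatch at 4,9)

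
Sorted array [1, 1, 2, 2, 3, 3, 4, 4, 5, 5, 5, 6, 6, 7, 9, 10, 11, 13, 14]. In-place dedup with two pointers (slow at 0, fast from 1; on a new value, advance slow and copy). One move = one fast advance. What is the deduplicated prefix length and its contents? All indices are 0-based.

length 12; prefix = [1, 2, 3, 4, 5, 6, 7, 9, 10, 11, 13, 14]

slow=0 fast=1: a[fast]=1=a[slow] dup, fast++
slow=0 fast=2: a[fast]=2≠a[slow]=1 write a[1]=2, slow++,fast++
slow=1 fast=3: a[fast]=2=a[slow] dup, fast++
slow=1 fast=4: a[fast]=3≠a[slow]=2 write a[2]=3, slow++,fast++
slow=2 fast=5: a[fast]=3=a[slow] dup, fast++
slow=2 fast=6: a[fast]=4≠a[slow]=3 write a[3]=4, slow++,fast++
slow=3 fast=7: a[fast]=4=a[slow] dup, fast++
slow=3 fast=8: a[fast]=5≠a[slow]=4 write a[4]=5, slow++,fast++
slow=4 fast=9: a[fast]=5=a[slow] dup, fast++
slow=4 fast=10: a[fast]=5=a[slow] dup, fast++
slow=4 fast=11: a[fast]=6≠a[slow]=5 write a[5]=6, slow++,fast++
slow=5 fast=12: a[fast]=6=a[slow] dup, fast++
slow=5 fast=13: a[fast]=7≠a[slow]=6 write a[6]=7, slow++,fast++
slow=6 fast=14: a[fast]=9≠a[slow]=7 write a[7]=9, slow++,fast++
slow=7 fast=15: a[fast]=10≠a[slow]=9 write a[8]=10, slow++,fast++
slow=8 fast=16: a[fast]=11≠a[slow]=10 write a[9]=11, slow++,fast++
slow=9 fast=17: a[fast]=13≠a[slow]=11 write a[10]=13, slow++,fast++
slow=10 fast=18: a[fast]=14≠a[slow]=13 write a[11]=14, slow++,fast++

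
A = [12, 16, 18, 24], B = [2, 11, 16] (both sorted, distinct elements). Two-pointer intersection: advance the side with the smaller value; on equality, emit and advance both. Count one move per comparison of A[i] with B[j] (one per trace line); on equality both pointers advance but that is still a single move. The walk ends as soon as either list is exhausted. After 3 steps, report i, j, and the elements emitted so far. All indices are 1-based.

i=1 j=1: 12>2, j++
i=1 j=2: 12>11, j++
i=1 j=3: 12<16, i++

i=2, j=3, emitted=[]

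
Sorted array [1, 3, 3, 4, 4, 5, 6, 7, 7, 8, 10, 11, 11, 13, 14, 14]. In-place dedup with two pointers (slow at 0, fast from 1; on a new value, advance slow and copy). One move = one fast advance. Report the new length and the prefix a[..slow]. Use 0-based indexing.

length 11; prefix = [1, 3, 4, 5, 6, 7, 8, 10, 11, 13, 14]

(s=0,f=1) a[fast]=3≠a[slow]=1 write a[1]=3 → slow++,fast++
(s=1,f=2) a[fast]=3=a[slow] dup → fast++
(s=1,f=3) a[fast]=4≠a[slow]=3 write a[2]=4 → slow++,fast++
(s=2,f=4) a[fast]=4=a[slow] dup → fast++
(s=2,f=5) a[fast]=5≠a[slow]=4 write a[3]=5 → slow++,fast++
(s=3,f=6) a[fast]=6≠a[slow]=5 write a[4]=6 → slow++,fast++
(s=4,f=7) a[fast]=7≠a[slow]=6 write a[5]=7 → slow++,fast++
(s=5,f=8) a[fast]=7=a[slow] dup → fast++
(s=5,f=9) a[fast]=8≠a[slow]=7 write a[6]=8 → slow++,fast++
(s=6,f=10) a[fast]=10≠a[slow]=8 write a[7]=10 → slow++,fast++
(s=7,f=11) a[fast]=11≠a[slow]=10 write a[8]=11 → slow++,fast++
(s=8,f=12) a[fast]=11=a[slow] dup → fast++
(s=8,f=13) a[fast]=13≠a[slow]=11 write a[9]=13 → slow++,fast++
(s=9,f=14) a[fast]=14≠a[slow]=13 write a[10]=14 → slow++,fast++
(s=10,f=15) a[fast]=14=a[slow] dup → fast++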